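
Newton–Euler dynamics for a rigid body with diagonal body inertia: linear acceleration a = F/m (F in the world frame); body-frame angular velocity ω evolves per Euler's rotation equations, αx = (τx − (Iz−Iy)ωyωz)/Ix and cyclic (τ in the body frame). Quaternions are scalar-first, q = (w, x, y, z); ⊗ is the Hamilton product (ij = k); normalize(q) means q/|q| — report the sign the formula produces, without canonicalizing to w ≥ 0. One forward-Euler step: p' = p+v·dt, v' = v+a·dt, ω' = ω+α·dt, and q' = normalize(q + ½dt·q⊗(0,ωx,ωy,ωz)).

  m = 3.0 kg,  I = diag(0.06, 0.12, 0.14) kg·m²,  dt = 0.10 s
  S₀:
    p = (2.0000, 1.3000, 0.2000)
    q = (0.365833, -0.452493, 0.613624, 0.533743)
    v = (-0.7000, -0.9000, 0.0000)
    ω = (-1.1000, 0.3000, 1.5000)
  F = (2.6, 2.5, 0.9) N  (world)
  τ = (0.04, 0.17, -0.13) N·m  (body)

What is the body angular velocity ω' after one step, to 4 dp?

ω' = (-1.0483, 0.3317, 1.4213)

gyro term ω×Iω = (0.0090, 0.1320, -0.0198)
α = I⁻¹(τ − ω×Iω) = (0.5167, 0.3167, -0.7871)
new body rate ω' = (-1.0483, 0.3317, 1.4213)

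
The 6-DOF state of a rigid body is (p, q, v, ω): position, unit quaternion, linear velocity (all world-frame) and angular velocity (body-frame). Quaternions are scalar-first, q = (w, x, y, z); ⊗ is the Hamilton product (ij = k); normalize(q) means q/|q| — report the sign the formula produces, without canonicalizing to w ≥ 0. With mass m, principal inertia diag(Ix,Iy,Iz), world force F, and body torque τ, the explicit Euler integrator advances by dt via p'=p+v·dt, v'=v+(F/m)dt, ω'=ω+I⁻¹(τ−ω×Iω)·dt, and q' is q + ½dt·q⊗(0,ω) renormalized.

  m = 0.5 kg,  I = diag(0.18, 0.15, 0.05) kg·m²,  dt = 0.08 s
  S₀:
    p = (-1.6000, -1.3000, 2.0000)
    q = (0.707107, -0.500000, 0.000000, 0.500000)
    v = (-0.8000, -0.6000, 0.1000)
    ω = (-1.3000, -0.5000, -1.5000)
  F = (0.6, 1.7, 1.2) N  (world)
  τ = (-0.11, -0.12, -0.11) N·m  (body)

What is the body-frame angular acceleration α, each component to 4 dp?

gyro term ω×Iω = (-0.0750, 0.2535, -0.0195)
(τ − ω×Iω)/I = (-0.1944, -2.4900, -1.8100)

α = (-0.1944, -2.4900, -1.8100)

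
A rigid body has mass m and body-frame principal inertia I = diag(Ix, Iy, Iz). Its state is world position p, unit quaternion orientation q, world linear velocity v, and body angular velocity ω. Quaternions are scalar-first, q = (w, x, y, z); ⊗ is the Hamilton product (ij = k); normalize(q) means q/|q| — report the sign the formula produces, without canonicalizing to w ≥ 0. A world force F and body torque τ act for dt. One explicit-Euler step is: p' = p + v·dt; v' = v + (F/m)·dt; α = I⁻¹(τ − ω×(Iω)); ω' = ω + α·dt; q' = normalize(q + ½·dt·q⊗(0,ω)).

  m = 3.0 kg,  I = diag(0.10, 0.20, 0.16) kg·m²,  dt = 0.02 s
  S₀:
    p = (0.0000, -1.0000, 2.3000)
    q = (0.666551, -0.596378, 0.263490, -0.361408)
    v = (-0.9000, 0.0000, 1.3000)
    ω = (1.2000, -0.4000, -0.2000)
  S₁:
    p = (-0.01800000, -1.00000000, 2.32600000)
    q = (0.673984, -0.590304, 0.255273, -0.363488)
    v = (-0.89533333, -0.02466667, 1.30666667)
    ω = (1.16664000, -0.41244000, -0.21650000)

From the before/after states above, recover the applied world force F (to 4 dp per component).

F = (0.7000, -3.7000, 1.0000)

Δv = v₁−v₀ = (0.00466667, -0.02466667, 0.00666667)
F = m·Δv/dt = (0.7000, -3.7000, 1.0000)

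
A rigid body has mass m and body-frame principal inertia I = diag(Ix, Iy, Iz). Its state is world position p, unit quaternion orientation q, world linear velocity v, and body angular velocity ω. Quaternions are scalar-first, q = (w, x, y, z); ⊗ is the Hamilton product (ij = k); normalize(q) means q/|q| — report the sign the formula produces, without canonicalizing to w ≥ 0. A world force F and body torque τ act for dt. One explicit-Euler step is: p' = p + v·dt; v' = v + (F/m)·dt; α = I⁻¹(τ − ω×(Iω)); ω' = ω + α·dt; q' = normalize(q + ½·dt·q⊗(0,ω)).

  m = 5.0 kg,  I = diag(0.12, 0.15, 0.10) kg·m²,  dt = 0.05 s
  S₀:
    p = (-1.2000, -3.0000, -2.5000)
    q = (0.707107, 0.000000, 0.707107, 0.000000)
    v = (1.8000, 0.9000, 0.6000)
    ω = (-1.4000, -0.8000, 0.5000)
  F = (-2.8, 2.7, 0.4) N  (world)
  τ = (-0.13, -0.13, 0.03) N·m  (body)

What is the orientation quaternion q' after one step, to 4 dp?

q' = (0.7206, -0.0159, 0.6923, 0.0336)

2q̇ = q⊗(0,ω) = (0.5656856, -0.6363963, -0.5656856, 1.3435033)
updated quaternion q' = (0.7206, -0.0159, 0.6923, 0.0336)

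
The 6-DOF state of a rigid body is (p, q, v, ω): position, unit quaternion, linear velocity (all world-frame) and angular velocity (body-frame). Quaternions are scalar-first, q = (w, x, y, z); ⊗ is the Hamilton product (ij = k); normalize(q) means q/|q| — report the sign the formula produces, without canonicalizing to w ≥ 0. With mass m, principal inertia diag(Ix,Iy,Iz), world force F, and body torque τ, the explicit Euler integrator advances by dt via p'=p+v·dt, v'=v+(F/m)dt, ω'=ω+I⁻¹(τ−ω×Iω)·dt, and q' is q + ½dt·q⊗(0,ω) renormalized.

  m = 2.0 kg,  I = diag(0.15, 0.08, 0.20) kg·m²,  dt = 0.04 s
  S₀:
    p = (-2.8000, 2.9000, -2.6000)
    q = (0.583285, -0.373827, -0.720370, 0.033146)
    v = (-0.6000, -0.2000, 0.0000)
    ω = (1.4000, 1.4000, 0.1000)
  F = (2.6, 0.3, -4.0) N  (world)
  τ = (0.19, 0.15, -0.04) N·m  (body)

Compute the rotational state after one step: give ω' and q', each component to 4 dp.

ω' = (1.4462, 1.4785, 0.1194)
q' = (0.6134, -0.3596, -0.7018, 0.0440)

precession coupling ω×(Iω) = (0.0168, -0.0070, -0.1372)
(τ − ω×Iω)/I = (1.1547, 1.9625, 0.4860)
new body rate ω' = (1.4462, 1.4785, 0.1194)
q⊗(0,ω) = (1.5285612, 0.6981576, 0.9003861, 0.5434887)
q' = normalize(q + ½dt·q⊗(0,ω)) = (0.6134, -0.3596, -0.7018, 0.0440)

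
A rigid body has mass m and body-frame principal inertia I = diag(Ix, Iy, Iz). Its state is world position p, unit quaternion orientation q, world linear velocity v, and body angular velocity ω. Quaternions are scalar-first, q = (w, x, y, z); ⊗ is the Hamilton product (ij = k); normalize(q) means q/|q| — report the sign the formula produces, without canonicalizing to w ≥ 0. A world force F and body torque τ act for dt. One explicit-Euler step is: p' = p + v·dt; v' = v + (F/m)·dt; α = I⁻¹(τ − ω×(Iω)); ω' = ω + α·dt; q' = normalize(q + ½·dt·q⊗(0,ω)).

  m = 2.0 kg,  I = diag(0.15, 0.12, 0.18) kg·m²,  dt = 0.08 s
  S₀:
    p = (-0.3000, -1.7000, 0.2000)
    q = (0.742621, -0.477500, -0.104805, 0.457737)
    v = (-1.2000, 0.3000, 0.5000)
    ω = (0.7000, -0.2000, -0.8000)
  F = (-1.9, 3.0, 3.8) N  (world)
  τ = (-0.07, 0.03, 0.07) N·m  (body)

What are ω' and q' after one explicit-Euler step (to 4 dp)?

ω×(Iω) gyroscopic = (0.0096, 0.0168, 0.0042)
α = I⁻¹(τ − ω×Iω) = (-0.5307, 0.1100, 0.3656)
ω' = ω + α·dt = (0.6575, -0.1912, -0.7708)
q⊗(0,ω) = (0.6794786, 0.6952261, -0.2101083, -0.4252333)
q + ½dt·q⊗(0,ω), renormalized = (0.7691, -0.4493, -0.1131, 0.4403)

ω' = (0.6575, -0.1912, -0.7708)
q' = (0.7691, -0.4493, -0.1131, 0.4403)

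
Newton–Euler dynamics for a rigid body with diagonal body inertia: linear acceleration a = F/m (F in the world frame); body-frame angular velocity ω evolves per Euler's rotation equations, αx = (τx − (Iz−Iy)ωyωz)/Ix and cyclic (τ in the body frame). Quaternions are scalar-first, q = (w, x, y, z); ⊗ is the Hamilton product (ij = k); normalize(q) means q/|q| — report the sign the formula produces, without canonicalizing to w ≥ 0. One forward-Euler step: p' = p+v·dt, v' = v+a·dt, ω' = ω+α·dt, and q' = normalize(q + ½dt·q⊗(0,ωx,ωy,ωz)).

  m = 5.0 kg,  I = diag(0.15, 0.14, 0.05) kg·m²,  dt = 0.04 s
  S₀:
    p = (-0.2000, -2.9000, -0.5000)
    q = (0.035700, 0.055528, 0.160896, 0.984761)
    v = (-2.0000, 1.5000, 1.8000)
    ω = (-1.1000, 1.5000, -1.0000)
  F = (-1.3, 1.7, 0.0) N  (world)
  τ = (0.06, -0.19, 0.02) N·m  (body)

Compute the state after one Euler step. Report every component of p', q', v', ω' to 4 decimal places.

p' = (-0.2800, -2.8400, -0.4280)
q' = (0.0517, 0.0220, 0.1413, 0.9884)
v' = (-2.0104, 1.5136, 1.8000)
ω' = (-1.1200, 1.4143, -0.9972)

new position p' = (-0.2800, -2.8400, -0.4280)
v + (F/m)dt = (-2.0104, 1.5136, 1.8000)
ω×(Iω) gyroscopic = (0.1350, 0.1100, 0.0165)
α = I⁻¹(τ − ω×Iω) = (-0.5000, -2.1429, 0.0700)
ω' = ω + α·dt = (-1.1200, 1.4143, -0.9972)
q⊗(0,ω) = (0.8044978, -1.6773075, -0.9741591, 0.2245776)
updated quaternion q' = (0.0517, 0.0220, 0.1413, 0.9884)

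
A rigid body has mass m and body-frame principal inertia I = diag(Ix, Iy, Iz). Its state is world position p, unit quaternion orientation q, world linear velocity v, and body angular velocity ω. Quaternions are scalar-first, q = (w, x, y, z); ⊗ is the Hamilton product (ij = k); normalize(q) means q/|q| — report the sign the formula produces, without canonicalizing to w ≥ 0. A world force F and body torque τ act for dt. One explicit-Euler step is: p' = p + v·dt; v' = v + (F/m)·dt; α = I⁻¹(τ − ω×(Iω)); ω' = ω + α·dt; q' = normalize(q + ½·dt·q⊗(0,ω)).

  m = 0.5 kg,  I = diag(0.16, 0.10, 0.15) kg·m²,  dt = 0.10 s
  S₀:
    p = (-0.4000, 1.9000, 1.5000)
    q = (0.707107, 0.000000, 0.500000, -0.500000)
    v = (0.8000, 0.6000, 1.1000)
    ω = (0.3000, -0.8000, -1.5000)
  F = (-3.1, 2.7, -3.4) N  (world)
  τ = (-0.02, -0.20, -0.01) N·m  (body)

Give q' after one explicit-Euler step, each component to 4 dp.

2q̇ = q⊗(0,ω) = (-0.3500000, -0.9378679, -0.7156856, -1.2106605)
q' = normalize(q + ½dt·q⊗(0,ω)) = (0.6871, -0.0467, 0.4625, -0.5585)

q' = (0.6871, -0.0467, 0.4625, -0.5585)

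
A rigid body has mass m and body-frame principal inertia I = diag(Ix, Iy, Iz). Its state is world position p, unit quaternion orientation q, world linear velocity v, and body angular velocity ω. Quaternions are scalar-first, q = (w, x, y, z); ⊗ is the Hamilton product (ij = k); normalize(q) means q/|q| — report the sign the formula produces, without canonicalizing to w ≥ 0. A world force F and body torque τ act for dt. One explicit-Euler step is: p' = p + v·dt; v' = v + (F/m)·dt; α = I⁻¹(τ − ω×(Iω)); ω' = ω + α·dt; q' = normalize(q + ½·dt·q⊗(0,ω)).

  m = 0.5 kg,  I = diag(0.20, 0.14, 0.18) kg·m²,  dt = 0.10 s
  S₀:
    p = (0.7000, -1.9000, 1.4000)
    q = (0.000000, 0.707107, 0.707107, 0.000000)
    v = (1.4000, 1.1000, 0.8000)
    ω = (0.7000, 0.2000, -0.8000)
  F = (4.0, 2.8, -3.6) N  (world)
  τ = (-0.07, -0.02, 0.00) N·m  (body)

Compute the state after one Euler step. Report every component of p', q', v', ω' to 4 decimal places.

a = F/m = (8.0000, 5.6000, -7.2000)
new position p' = (0.8400, -1.7900, 1.4800)
new velocity v' = (2.2000, 1.6600, 0.0800)
angular accel α = (-0.3180, -0.0629, 0.0467)
new body rate ω' = (0.6682, 0.1937, -0.7953)
Hamilton product q⊗(0,ω) = (-0.6363963, -0.5656856, 0.5656856, -0.3535535)
q + ½dt·q⊗(0,ω), renormalized = (-0.0318, 0.6778, 0.7343, -0.0177)

p' = (0.8400, -1.7900, 1.4800)
q' = (-0.0318, 0.6778, 0.7343, -0.0177)
v' = (2.2000, 1.6600, 0.0800)
ω' = (0.6682, 0.1937, -0.7953)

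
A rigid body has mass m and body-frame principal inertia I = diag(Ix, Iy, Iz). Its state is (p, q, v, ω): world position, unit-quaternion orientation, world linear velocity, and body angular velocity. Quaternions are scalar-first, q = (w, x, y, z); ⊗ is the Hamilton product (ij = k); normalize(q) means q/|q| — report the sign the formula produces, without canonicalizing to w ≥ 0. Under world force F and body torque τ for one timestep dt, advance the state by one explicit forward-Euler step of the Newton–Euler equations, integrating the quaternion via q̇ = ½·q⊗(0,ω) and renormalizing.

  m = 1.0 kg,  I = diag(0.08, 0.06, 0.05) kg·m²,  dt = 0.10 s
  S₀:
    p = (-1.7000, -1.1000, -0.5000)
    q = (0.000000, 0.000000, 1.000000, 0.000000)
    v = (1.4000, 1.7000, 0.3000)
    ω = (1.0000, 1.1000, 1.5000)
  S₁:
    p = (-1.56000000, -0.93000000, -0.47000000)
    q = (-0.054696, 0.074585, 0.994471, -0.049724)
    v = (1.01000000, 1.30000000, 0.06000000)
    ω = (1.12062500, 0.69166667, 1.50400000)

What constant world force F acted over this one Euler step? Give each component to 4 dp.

v₁ − v₀ = (-0.39000000, -0.40000000, -0.24000000)
m·(v₁−v₀)/dt = (-3.9000, -4.0000, -2.4000)

F = (-3.9000, -4.0000, -2.4000)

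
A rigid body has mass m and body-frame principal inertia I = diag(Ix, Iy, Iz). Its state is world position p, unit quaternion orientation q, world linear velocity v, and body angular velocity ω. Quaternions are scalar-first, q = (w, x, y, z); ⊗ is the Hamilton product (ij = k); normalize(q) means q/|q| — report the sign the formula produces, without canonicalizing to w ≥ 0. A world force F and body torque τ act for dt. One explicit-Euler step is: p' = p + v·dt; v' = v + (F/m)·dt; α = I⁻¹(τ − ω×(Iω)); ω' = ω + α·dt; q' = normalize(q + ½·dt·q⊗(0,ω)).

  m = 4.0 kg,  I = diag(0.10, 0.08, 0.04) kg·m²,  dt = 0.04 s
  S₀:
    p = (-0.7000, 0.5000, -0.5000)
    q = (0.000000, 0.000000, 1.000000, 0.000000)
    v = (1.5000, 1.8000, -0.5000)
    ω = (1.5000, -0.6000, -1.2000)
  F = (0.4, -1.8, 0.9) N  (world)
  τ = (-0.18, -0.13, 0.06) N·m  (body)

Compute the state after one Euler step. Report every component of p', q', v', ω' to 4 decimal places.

linear accel F/m = (0.1000, -0.4500, 0.2250)
p + v·dt = (-0.6400, 0.5720, -0.5200)
v' = v + a·dt = (1.5040, 1.7820, -0.4910)
precession coupling ω×(Iω) = (-0.0288, -0.1080, 0.0180)
angular accel α = (-1.5120, -0.2750, 1.0500)
new body rate ω' = (1.4395, -0.6110, -1.1580)
Hamilton product q⊗(0,ω) = (0.6000000, -1.2000000, 0.0000000, -1.5000000)
updated quaternion q' = (0.0120, -0.0240, 0.9992, -0.0300)

p' = (-0.6400, 0.5720, -0.5200)
q' = (0.0120, -0.0240, 0.9992, -0.0300)
v' = (1.5040, 1.7820, -0.4910)
ω' = (1.4395, -0.6110, -1.1580)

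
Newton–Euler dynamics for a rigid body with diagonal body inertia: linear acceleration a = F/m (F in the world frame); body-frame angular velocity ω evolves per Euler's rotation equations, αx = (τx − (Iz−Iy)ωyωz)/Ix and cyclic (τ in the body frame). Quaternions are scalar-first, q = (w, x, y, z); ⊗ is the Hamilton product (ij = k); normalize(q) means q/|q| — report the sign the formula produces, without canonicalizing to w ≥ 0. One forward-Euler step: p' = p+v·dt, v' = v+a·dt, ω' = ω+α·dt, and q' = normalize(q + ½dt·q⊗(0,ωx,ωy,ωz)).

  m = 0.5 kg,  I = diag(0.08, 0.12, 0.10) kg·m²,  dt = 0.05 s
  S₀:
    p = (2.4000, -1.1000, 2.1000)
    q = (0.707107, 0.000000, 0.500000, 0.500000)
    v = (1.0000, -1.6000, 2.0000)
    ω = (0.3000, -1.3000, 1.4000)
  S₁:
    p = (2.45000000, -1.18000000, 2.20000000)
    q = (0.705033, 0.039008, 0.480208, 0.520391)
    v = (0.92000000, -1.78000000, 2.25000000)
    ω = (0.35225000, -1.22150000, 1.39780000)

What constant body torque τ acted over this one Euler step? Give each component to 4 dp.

Δω = ω₁−ω₀ = (0.05225000, 0.07850000, -0.00220000)
ω₀×(Iω₀) = (0.0364, -0.0084, -0.0156)
applied torque τ = (0.1200, 0.1800, -0.0200)

τ = (0.1200, 0.1800, -0.0200)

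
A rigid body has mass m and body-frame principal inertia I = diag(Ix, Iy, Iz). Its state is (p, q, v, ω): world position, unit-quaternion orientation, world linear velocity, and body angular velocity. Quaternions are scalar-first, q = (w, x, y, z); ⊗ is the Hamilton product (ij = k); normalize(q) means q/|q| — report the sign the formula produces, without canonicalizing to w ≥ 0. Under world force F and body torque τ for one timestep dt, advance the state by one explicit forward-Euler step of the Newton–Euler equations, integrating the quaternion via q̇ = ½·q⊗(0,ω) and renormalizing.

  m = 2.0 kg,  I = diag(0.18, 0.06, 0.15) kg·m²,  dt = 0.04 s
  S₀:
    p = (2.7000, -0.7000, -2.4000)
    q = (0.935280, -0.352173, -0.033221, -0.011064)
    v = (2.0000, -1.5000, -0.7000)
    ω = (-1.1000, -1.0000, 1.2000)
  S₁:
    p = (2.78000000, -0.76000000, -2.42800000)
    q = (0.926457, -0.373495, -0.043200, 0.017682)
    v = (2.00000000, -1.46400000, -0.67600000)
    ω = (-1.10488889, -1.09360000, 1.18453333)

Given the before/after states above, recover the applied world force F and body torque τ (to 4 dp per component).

v₁ − v₀ = (0.00000000, 0.03600000, 0.02400000)
m·(v₁−v₀)/dt = (0.0000, 1.8000, 1.2000)
ω₁ − ω₀ = (-0.00488889, -0.09360000, -0.01546667)
I·α + gyro = (-0.1300, -0.1800, -0.1900)

F = (0.0000, 1.8000, 1.2000)
τ = (-0.1300, -0.1800, -0.1900)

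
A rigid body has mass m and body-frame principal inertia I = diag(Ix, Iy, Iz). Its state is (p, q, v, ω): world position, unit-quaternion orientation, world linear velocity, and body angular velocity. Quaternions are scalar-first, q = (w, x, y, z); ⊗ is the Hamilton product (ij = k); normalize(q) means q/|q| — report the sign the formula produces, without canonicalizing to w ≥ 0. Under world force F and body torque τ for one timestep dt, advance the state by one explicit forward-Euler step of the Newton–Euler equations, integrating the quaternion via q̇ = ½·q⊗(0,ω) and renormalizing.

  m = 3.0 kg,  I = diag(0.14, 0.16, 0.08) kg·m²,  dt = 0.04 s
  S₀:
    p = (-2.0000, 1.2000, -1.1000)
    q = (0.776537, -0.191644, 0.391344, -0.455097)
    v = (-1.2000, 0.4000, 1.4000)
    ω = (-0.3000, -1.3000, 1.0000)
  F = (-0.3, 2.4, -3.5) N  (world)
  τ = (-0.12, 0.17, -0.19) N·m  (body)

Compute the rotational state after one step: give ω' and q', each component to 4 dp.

ω' = (-0.3640, -1.2530, 0.9011)
q' = (0.7942, -0.2002, 0.3775, -0.4320)

(τ − ω×Iω)/I = (-1.6000, 1.1750, -2.4725)
ω' = ω + α·dt = (-0.3640, -1.2530, 0.9011)
Hamilton product q⊗(0,ω) = (0.9063510, -0.4332432, -0.6813250, 1.1430774)
q + ½dt·q⊗(0,ω), renormalized = (0.7942, -0.2002, 0.3775, -0.4320)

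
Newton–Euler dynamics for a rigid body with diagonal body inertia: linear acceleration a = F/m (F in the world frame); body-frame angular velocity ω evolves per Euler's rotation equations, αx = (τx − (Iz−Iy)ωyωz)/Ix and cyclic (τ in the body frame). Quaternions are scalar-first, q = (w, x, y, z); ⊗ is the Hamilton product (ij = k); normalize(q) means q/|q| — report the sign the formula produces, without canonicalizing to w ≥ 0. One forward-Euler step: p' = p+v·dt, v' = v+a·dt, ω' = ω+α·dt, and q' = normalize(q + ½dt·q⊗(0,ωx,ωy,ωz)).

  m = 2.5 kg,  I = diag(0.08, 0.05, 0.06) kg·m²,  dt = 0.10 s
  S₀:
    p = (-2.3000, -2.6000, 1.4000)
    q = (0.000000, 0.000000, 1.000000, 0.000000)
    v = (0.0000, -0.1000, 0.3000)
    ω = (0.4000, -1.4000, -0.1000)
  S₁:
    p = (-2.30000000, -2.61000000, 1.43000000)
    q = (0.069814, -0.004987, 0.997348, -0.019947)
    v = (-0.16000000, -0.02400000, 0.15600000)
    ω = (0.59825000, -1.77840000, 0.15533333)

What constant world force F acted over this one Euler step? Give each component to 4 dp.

v₁ − v₀ = (-0.16000000, 0.07600000, -0.14400000)
m·(v₁−v₀)/dt = (-4.0000, 1.9000, -3.6000)

F = (-4.0000, 1.9000, -3.6000)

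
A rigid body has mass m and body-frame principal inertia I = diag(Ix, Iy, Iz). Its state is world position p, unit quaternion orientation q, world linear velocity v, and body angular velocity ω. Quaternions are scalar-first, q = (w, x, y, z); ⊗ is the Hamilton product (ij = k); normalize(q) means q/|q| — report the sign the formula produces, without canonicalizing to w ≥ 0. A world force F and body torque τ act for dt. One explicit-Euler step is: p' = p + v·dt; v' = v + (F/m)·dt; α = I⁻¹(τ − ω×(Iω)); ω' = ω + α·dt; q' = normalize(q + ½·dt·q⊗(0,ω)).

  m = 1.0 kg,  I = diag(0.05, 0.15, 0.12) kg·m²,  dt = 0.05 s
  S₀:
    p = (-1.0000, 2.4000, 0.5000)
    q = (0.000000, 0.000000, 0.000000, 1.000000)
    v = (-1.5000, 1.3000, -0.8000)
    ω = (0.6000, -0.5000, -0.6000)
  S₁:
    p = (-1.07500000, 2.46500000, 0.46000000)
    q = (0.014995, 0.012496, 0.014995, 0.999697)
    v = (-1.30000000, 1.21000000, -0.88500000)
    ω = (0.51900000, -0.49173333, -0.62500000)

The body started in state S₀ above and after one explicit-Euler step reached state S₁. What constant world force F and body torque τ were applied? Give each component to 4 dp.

rate change Δω = (-0.08100000, 0.00826667, -0.02500000)
precession coupling = (-0.0090, 0.0252, -0.0300)
τ = I·(Δω/dt) + ω₀×(Iω₀) = (-0.0900, 0.0500, -0.0900)
velocity change Δv = (0.20000000, -0.09000000, -0.08500000)
F = m·Δv/dt = (4.0000, -1.8000, -1.7000)

F = (4.0000, -1.8000, -1.7000)
τ = (-0.0900, 0.0500, -0.0900)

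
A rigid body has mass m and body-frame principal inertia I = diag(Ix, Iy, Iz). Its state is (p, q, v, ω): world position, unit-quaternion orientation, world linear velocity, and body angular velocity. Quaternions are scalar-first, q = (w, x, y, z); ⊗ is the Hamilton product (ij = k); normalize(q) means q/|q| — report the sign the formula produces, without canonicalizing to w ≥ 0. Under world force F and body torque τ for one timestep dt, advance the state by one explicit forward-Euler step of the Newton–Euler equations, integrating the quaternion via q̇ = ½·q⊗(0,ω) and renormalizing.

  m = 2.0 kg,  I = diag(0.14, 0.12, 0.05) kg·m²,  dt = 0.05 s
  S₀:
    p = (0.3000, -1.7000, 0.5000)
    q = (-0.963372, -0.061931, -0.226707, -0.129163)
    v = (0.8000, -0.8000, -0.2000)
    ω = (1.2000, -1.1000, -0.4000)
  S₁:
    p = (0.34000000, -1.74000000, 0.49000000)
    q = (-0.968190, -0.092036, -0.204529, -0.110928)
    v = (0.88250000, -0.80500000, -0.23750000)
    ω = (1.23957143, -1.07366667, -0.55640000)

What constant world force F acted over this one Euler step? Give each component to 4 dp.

F = (3.3000, -0.2000, -1.5000)

v₁ − v₀ = (0.08250000, -0.00500000, -0.03750000)
m·(v₁−v₀)/dt = (3.3000, -0.2000, -1.5000)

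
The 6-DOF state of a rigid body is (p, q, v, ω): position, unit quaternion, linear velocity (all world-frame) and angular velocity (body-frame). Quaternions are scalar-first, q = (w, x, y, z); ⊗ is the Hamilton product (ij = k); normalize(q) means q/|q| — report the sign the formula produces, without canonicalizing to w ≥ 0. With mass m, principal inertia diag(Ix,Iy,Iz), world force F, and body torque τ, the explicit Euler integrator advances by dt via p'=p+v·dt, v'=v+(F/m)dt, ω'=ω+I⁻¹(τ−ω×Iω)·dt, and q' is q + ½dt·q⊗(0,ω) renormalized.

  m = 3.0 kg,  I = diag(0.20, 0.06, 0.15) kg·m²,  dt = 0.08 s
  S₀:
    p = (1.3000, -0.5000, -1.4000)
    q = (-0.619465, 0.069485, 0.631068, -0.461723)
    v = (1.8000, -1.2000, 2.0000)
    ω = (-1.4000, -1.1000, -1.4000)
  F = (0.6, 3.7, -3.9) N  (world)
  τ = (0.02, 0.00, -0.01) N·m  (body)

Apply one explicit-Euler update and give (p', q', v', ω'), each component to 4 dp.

p' = (1.4440, -0.5960, -1.2400)
q' = (-0.6112, 0.0483, 0.6853, -0.3931)
v' = (1.8160, -1.1013, 1.8960)
ω' = (-1.4474, -1.2307, -1.2903)

p + v·dt = (1.4440, -0.5960, -1.2400)
v' = v + a·dt = (1.8160, -1.1013, 1.8960)
precession coupling ω×(Iω) = (0.1386, 0.0980, -0.2156)
angular accel α = (-0.5930, -1.6333, 1.3707)
new body rate ω' = (-1.4474, -1.2307, -1.2903)
q⊗(0,ω) = (0.1450416, -0.5241395, 1.4251027, 1.6743127)
q + ½dt·q⊗(0,ω), renormalized = (-0.6112, 0.0483, 0.6853, -0.3931)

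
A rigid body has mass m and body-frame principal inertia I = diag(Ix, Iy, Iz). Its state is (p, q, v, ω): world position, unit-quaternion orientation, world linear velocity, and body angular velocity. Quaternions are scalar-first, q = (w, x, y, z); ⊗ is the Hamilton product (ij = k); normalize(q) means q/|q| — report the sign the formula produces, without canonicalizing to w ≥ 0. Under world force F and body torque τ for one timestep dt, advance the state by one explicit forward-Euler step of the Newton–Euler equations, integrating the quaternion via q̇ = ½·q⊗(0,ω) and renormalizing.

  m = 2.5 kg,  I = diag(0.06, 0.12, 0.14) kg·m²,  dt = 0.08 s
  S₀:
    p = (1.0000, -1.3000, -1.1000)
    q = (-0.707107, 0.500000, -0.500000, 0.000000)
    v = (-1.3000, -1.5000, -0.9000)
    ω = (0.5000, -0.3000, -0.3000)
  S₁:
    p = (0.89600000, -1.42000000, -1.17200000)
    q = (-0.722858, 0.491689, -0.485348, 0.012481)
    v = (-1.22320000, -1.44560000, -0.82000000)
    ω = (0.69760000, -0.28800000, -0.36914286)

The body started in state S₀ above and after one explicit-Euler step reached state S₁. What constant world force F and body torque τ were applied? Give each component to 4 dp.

F = (2.4000, 1.7000, 2.5000)
τ = (0.1500, 0.0300, -0.1300)

rate change Δω = (0.19760000, 0.01200000, -0.06914286)
ω₀×(Iω₀) = (0.0018, 0.0120, -0.0090)
applied torque τ = (0.1500, 0.0300, -0.1300)
Δv = v₁−v₀ = (0.07680000, 0.05440000, 0.08000000)
m·(v₁−v₀)/dt = (2.4000, 1.7000, 2.5000)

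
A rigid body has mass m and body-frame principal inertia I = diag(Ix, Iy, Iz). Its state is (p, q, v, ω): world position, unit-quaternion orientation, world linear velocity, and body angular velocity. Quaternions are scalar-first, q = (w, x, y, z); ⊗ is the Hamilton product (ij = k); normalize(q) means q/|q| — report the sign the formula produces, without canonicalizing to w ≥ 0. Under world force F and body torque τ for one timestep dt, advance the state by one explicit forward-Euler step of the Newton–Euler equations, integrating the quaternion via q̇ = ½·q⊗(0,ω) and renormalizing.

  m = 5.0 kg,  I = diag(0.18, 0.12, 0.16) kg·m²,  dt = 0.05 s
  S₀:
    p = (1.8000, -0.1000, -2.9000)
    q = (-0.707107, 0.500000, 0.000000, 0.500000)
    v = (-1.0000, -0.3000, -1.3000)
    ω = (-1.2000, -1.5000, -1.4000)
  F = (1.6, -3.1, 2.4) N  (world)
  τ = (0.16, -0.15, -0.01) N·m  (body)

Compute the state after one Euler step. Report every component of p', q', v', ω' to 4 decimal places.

p' = (1.7500, -0.1150, -2.9650)
q' = (-0.6734, 0.5390, 0.0290, 0.5051)
v' = (-0.9840, -0.3310, -1.2760)
ω' = (-1.1789, -1.5765, -1.3694)

α = I⁻¹(τ − ω×Iω) = (0.4222, -1.5300, 0.6125)
ω' = ω + α·dt = (-1.1789, -1.5765, -1.3694)
Hamilton product q⊗(0,ω) = (1.3000000, 1.5985284, 1.1606605, 0.2399498)
q + ½dt·q⊗(0,ω), renormalized = (-0.6734, 0.5390, 0.0290, 0.5051)
p' = p + v·dt = (1.7500, -0.1150, -2.9650)
new velocity v' = (-0.9840, -0.3310, -1.2760)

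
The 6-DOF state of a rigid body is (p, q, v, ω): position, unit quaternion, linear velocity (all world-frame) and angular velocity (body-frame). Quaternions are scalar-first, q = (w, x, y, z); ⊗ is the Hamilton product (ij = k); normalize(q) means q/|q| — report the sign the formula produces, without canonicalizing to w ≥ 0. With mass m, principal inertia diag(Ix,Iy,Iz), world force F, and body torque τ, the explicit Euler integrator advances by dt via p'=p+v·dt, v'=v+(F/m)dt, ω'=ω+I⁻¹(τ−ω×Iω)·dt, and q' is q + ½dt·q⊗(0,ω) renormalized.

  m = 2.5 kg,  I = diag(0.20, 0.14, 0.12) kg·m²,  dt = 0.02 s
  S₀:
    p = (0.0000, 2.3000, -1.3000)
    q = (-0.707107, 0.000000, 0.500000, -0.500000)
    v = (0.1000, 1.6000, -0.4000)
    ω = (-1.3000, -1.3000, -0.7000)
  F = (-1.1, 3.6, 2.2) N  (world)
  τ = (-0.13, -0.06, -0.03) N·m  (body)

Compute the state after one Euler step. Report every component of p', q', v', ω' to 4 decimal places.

p' = (0.0020, 2.3320, -1.3080)
q' = (-0.7040, -0.0008, 0.5156, -0.4885)
v' = (0.0912, 1.6288, -0.3824)
ω' = (-1.3112, -1.3190, -0.6881)

a = (-0.4400, 1.4400, 0.8800)
p' = p + v·dt = (0.0020, 2.3320, -1.3080)
v' = v + a·dt = (0.0912, 1.6288, -0.3824)
precession coupling ω×(Iω) = (-0.0182, 0.0728, -0.1014)
angular accel α = (-0.5590, -0.9486, 0.5950)
ω + α·dt = (-1.3112, -1.3190, -0.6881)
Hamilton product q⊗(0,ω) = (0.3000000, -0.0807609, 1.5692391, 1.1449749)
q + ½dt·q⊗(0,ω), renormalized = (-0.7040, -0.0008, 0.5156, -0.4885)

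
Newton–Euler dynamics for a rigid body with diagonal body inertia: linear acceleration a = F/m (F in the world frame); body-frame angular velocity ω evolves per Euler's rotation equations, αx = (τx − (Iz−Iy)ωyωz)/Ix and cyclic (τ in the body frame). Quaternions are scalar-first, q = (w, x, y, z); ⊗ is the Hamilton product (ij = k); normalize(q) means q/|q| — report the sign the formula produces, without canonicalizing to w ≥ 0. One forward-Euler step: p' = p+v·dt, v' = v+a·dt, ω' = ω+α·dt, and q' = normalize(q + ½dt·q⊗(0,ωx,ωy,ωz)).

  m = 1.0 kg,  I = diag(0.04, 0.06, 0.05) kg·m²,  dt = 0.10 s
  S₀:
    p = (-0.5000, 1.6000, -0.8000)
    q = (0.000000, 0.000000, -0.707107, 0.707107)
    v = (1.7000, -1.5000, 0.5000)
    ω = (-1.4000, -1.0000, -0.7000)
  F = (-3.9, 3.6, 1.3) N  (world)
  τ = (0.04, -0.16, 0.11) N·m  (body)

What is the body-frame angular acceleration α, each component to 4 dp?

ω×(Iω) gyroscopic = (-0.0070, -0.0098, 0.0280)
angular accel α = (1.1750, -2.5033, 1.6400)

α = (1.1750, -2.5033, 1.6400)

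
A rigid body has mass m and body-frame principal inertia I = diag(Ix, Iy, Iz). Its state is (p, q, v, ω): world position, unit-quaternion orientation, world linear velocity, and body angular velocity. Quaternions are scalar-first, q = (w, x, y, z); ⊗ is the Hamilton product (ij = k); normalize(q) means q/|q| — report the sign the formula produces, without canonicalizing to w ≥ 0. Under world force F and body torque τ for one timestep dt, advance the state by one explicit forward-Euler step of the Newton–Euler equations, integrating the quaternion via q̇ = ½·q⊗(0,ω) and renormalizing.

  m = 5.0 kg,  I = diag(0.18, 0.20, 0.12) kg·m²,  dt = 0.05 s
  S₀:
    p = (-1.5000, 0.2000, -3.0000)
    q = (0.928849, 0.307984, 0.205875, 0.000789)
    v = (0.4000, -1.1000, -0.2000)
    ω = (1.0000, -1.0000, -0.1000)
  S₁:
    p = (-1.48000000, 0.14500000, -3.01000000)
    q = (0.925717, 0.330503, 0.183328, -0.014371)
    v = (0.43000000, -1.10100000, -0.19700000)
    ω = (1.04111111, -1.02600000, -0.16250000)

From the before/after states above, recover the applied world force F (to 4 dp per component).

velocity change Δv = (0.03000000, -0.00100000, 0.00300000)
m·(v₁−v₀)/dt = (3.0000, -0.1000, 0.3000)

F = (3.0000, -0.1000, 0.3000)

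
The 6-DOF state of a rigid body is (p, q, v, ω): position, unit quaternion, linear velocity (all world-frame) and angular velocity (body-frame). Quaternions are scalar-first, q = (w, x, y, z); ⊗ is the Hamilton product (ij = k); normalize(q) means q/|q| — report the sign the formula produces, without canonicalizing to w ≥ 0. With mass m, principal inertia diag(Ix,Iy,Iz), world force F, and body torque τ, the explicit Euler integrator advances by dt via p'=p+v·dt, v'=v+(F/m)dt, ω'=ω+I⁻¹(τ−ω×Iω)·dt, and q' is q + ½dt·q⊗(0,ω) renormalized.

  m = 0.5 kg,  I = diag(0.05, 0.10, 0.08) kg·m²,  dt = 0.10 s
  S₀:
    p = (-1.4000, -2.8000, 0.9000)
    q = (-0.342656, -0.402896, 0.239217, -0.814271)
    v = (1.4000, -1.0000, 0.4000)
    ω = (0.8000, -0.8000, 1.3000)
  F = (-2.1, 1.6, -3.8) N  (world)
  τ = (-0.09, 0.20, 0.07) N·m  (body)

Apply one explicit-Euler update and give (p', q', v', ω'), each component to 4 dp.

linear accel F/m = (-4.2000, 3.2000, -7.6000)
p + v·dt = (-1.2600, -2.9000, 0.9400)
v' = v + a·dt = (0.9800, -0.6800, -0.3600)
gyro term ω×Iω = (0.0208, -0.0312, -0.0320)
α = I⁻¹(τ − ω×Iω) = (-2.2160, 2.3120, 1.2750)
ω' = ω + α·dt = (0.5784, -0.5688, 1.4275)
q⊗(0,ω) = (1.5722427, -0.6145595, 0.1464728, -0.3145096)
updated quaternion q' = (-0.2631, -0.4320, 0.2456, -0.8269)

p' = (-1.2600, -2.9000, 0.9400)
q' = (-0.2631, -0.4320, 0.2456, -0.8269)
v' = (0.9800, -0.6800, -0.3600)
ω' = (0.5784, -0.5688, 1.4275)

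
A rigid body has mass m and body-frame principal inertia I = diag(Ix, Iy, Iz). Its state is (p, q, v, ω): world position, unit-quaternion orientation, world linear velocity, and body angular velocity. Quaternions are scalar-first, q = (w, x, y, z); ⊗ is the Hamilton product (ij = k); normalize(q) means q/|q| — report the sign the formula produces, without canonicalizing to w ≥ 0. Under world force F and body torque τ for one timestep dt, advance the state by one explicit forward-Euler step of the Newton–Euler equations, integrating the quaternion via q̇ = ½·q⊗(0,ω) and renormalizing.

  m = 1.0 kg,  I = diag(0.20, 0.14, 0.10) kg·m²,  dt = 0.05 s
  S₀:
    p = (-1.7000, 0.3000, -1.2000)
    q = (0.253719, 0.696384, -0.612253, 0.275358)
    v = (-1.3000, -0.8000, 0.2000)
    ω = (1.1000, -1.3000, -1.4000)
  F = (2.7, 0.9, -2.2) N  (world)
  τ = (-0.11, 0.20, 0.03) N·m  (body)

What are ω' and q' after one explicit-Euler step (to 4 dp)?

ω' = (1.0907, -1.1736, -1.4279)
q' = (0.2240, 0.7326, -0.5877, 0.2603)

precession coupling ω×(Iω) = (-0.0728, -0.1540, 0.0858)
angular accel α = (-0.1860, 2.5286, -0.5580)
ω + α·dt = (1.0907, -1.1736, -1.4279)
q⊗(0,ω) = (-1.1764501, 1.4942105, 0.9479967, -0.5870275)
q' = normalize(q + ½dt·q⊗(0,ω)) = (0.2240, 0.7326, -0.5877, 0.2603)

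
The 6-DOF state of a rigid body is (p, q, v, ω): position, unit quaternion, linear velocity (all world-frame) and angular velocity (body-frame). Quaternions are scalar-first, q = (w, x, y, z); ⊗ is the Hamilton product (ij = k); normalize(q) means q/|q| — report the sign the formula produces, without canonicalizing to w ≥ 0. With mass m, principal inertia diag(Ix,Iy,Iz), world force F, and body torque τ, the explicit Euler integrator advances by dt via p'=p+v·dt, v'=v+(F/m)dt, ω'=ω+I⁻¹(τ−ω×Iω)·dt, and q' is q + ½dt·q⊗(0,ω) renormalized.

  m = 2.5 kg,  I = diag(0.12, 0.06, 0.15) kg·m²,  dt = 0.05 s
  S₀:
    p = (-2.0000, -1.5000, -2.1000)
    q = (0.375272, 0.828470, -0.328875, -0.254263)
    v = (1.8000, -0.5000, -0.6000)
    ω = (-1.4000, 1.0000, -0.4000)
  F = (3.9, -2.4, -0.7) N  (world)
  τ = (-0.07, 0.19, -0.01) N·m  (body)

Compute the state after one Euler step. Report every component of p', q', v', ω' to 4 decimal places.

precession coupling ω×(Iω) = (-0.0360, -0.0168, 0.0840)
(τ − ω×Iω)/I = (-0.2833, 3.4467, -0.6267)
ω + α·dt = (-1.4142, 1.1723, -0.4313)
2q̇ = q⊗(0,ω) = (1.3870278, -0.1395678, 1.0626282, 0.2179362)
q + ½dt·q⊗(0,ω), renormalized = (0.4095, 0.8242, -0.3020, -0.2486)
a = F/m = (1.5600, -0.9600, -0.2800)
p + v·dt = (-1.9100, -1.5250, -2.1300)
v + (F/m)dt = (1.8780, -0.5480, -0.6140)

p' = (-1.9100, -1.5250, -2.1300)
q' = (0.4095, 0.8242, -0.3020, -0.2486)
v' = (1.8780, -0.5480, -0.6140)
ω' = (-1.4142, 1.1723, -0.4313)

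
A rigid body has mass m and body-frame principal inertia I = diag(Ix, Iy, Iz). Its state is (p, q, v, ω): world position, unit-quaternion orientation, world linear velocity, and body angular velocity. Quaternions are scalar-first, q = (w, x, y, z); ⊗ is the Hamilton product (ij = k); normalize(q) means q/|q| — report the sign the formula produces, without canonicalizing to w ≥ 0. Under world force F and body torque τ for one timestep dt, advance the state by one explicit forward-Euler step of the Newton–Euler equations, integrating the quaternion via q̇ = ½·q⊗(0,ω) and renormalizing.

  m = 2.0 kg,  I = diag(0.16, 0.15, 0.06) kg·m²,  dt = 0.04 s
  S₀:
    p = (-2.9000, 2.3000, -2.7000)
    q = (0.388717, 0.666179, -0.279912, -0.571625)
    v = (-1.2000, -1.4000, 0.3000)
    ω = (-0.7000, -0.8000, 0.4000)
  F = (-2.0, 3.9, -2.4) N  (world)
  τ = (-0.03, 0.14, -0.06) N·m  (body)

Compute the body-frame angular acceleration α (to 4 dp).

α = (-0.3675, 1.1200, -0.9067)

gyro term ω×Iω = (0.0288, -0.0280, -0.0056)
angular accel α = (-0.3675, 1.1200, -0.9067)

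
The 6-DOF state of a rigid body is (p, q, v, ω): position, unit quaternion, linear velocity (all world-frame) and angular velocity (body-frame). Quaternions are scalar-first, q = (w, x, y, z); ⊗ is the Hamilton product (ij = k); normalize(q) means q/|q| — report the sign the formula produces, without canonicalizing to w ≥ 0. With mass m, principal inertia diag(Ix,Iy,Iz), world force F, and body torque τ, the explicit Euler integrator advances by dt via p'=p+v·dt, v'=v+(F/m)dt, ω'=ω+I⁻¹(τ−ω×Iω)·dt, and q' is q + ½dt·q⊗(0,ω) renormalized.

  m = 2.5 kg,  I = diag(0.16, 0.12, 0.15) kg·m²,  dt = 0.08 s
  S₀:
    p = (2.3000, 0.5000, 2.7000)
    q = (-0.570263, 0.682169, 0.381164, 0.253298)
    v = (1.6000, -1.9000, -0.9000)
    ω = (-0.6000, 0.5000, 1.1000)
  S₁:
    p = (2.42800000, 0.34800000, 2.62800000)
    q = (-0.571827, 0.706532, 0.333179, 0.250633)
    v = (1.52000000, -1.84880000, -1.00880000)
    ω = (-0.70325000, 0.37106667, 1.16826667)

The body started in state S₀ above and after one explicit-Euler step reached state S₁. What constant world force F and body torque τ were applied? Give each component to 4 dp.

ω₁ − ω₀ = (-0.10325000, -0.12893333, 0.06826667)
ω₀×(Iω₀) = (0.0165, -0.0066, 0.0120)
τ = I·(Δω/dt) + ω₀×(Iω₀) = (-0.1900, -0.2000, 0.1400)
velocity change Δv = (-0.08000000, 0.05120000, -0.10880000)
applied force F = (-2.5000, 1.6000, -3.4000)

F = (-2.5000, 1.6000, -3.4000)
τ = (-0.1900, -0.2000, 0.1400)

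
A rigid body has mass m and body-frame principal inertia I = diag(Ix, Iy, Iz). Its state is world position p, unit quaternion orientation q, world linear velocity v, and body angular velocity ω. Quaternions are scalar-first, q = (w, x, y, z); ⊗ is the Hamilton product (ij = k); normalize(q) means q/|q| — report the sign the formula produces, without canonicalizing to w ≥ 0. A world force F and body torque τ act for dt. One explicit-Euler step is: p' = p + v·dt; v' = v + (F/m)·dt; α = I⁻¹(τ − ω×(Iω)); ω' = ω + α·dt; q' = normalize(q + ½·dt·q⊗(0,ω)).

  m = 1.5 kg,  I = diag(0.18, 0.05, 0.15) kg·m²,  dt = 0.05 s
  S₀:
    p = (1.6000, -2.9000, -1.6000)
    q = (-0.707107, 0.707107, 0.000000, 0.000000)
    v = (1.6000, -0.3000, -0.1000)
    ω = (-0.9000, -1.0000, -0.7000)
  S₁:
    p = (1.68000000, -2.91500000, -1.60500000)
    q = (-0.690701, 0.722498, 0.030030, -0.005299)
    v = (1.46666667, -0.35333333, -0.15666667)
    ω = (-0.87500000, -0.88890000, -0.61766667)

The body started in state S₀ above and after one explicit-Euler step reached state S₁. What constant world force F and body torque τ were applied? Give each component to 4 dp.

F = (-4.0000, -1.6000, -1.7000)
τ = (0.1600, 0.1300, 0.1300)

rate change Δω = (0.02500000, 0.11110000, 0.08233333)
applied torque τ = (0.1600, 0.1300, 0.1300)
Δv = v₁−v₀ = (-0.13333333, -0.05333333, -0.05666667)
m·(v₁−v₀)/dt = (-4.0000, -1.6000, -1.7000)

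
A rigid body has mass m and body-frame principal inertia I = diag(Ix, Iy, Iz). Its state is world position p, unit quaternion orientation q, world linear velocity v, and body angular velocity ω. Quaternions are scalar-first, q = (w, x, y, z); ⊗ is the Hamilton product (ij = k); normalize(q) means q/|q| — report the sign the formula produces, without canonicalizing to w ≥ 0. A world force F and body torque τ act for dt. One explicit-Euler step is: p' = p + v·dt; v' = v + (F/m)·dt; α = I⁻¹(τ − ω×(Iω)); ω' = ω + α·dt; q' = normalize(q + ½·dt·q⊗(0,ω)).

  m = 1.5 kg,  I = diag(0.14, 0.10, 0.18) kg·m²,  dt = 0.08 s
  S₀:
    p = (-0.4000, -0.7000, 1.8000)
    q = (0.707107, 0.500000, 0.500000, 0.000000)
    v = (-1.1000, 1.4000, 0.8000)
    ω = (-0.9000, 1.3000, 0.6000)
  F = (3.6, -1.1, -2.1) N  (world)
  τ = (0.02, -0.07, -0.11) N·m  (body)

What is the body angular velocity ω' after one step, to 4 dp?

α = I⁻¹(τ − ω×Iω) = (-0.3029, -0.9160, -0.8711)
ω' = ω + α·dt = (-0.9242, 1.2267, 0.5303)

ω' = (-0.9242, 1.2267, 0.5303)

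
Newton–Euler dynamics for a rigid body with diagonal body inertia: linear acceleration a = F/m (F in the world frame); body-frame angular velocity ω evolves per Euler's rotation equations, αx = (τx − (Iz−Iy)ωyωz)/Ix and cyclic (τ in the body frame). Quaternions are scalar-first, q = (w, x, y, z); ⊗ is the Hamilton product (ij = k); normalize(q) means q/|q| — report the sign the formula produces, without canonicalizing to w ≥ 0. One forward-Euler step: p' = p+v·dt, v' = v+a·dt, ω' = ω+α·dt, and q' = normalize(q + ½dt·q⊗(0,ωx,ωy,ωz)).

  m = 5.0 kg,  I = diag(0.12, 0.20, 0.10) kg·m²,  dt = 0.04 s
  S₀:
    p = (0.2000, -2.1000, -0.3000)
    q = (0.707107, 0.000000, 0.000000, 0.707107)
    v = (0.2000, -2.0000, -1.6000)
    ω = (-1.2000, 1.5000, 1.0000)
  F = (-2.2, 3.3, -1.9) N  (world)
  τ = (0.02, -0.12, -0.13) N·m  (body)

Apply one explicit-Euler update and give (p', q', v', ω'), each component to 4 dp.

p' = (0.2080, -2.1800, -0.3640)
q' = (0.6923, -0.0381, 0.0042, 0.7206)
v' = (0.1824, -1.9736, -1.6152)
ω' = (-1.1433, 1.4808, 1.0056)

(τ − ω×Iω)/I = (1.4167, -0.4800, 0.1400)
ω + α·dt = (-1.1433, 1.4808, 1.0056)
q⊗(0,ω) = (-0.7071070, -1.9091889, 0.2121321, 0.7071070)
q' = normalize(q + ½dt·q⊗(0,ω)) = (0.6923, -0.0381, 0.0042, 0.7206)
a = F/m = (-0.4400, 0.6600, -0.3800)
p + v·dt = (0.2080, -2.1800, -0.3640)
new velocity v' = (0.1824, -1.9736, -1.6152)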